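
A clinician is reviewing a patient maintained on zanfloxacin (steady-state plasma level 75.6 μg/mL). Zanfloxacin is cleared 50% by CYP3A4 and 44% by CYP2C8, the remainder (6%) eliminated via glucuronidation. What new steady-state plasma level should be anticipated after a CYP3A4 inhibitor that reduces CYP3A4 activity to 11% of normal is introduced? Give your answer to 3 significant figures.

The CYP3A4 pathway (50% of clearance) falls to 0.11× activity: 0.5 × 0.11 = 0.055.
CYP2C8 (44%) and the residual 6% are unaffected.
Relative clearance = 0.055 + 0.44 + 0.06 = 0.555.
Steady-state plasma level ∝ 1/CL, so new value = 75.6 / 0.555 = 136 μg/mL.

136 μg/mL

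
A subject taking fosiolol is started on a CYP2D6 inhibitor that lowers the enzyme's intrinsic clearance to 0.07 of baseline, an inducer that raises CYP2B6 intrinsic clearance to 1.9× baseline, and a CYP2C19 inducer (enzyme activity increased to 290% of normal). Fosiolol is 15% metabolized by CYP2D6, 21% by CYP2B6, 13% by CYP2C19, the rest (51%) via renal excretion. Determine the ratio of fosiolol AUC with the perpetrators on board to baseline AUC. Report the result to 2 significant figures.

0.77

The CYP2D6 pathway (15% of clearance) is reduced to 0.07× activity: 0.15 × 0.07 = 0.0105.
The CYP2B6 pathway (21% of clearance) rises to 1.9× activity: 0.21 × 1.9 = 0.399.
The CYP2C19 pathway (13% of clearance) rises to 2.9× activity: 0.13 × 2.9 = 0.377.
The remaining 51% of clearance is unaffected.
Relative clearance = 0.0105 + 0.399 + 0.377 + 0.51 = 1.2965.
Net AUC ratio = 1 / 1.2965 = 0.77.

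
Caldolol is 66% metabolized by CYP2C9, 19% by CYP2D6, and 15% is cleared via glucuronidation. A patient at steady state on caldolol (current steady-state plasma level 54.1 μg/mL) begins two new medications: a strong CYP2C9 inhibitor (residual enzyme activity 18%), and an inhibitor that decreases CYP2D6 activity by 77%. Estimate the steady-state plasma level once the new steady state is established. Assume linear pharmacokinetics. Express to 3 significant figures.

The CYP2C9 pathway (66% of clearance) drops to 0.18× activity: 0.66 × 0.18 = 0.1188.
The CYP2D6 pathway (19% of clearance) drops to 0.23× activity: 0.19 × 0.23 = 0.0437.
The remaining 15% of clearance is unaffected.
CL_new/CL_old = 0.1188 + 0.0437 + 0.15 = 0.3125.
Steady-state plasma level ∝ 1/CL: new value = 54.1 / 0.3125 = 173 μg/mL.

173 μg/mL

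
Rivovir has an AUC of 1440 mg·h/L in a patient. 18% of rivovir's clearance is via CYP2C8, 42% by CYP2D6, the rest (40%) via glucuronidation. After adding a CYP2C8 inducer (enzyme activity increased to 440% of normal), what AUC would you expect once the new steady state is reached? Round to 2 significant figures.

8.9 × 10² mg·h/L

The CYP2C8 pathway (18% of clearance) rises to 4.4× activity: 0.18 × 4.4 = 0.792.
CYP2D6 (42%) and the residual 40% are unaffected.
CL_new/CL_old = 0.792 + 0.42 + 0.4 = 1.612.
New AUC = baseline ÷ relative clearance = 1440 / 1.612 = 8.9 × 10² mg·h/L.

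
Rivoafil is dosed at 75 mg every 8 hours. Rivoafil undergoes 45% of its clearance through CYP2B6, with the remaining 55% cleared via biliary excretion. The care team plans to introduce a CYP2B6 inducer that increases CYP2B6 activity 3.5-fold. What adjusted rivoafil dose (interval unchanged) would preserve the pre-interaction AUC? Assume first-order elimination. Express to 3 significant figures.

159 mg

The CYP2B6 pathway (45% of clearance) is boosted to 3.5× activity: 0.45 × 3.5 = 1.575.
Non-CYP routes (55%) are unchanged.
Relative clearance = 1.575 + 0.55 = 2.125.
Css,avg = (dose rate)/CL, so holding Css fixed requires dose ∝ CL: 75 × 2.125 = 159 mg.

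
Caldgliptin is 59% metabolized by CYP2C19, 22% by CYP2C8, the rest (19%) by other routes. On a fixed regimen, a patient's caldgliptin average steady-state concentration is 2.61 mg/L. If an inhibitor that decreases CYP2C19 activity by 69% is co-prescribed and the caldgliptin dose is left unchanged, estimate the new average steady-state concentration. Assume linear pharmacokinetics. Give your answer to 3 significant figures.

The CYP2C19 pathway (59% of clearance) drops to 0.31× activity: 0.59 × 0.31 = 0.1829.
CYP2C8 (22%) and the residual 19% are unaffected.
CL_new/CL_old = 0.1829 + 0.22 + 0.19 = 0.5929.
New average steady-state concentration = baseline ÷ relative clearance = 2.61 / 0.5929 = 4.40 mg/L.

4.40 mg/L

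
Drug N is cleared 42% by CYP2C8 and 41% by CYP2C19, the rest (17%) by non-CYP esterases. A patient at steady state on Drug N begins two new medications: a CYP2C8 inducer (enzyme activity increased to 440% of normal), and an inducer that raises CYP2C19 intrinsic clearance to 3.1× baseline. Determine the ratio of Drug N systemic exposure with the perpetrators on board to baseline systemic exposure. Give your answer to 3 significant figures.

The CYP2C8 pathway (42% of clearance) rises to 4.4× activity: 0.42 × 4.4 = 1.848.
The CYP2C19 pathway (41% of clearance) is boosted to 3.1× activity: 0.41 × 3.1 = 1.271.
The remaining 17% of clearance is unaffected.
New clearance relative to baseline: 1.848 + 1.271 + 0.17 = 3.289.
Systemic exposure ∝ 1/CL: fold-change = 1 / 3.289 = 0.304.

0.304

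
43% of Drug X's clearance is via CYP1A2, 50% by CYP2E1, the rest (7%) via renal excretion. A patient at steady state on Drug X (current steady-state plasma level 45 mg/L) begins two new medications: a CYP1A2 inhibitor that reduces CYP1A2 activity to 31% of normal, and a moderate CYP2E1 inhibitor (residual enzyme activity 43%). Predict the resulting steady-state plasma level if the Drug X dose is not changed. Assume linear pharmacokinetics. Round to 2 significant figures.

1.1 × 10² mg/L

CYP1A2: 0.43 × 0.31 = 0.1333
CYP2E1: 0.5 × 0.43 = 0.215
Other: 0.07 (unchanged)
Relative clearance = 0.1333 + 0.215 + 0.07 = 0.4183.
Dividing the baseline by the relative clearance: 45 / 0.4183 = 1.1 × 10² mg/L.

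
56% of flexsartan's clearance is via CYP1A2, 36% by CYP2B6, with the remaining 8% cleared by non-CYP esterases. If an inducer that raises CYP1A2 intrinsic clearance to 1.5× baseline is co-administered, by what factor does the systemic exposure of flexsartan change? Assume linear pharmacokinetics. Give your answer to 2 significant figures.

0.78

The CYP1A2 pathway (56% of clearance) increases to 1.5× activity: 0.56 × 1.5 = 0.84.
CYP2B6 (36%) and the residual 8% are unaffected.
CL_new/CL_old = 0.84 + 0.36 + 0.08 = 1.28.
Systemic exposure is inversely proportional to clearance, so the fold-change is 1 / 1.28 = 0.78.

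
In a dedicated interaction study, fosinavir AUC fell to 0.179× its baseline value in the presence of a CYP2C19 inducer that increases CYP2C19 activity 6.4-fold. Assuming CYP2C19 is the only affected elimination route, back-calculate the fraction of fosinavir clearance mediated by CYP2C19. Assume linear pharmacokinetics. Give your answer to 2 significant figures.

CL'/CL = 1 / 0.179 = 5.587
6.4·fm + (1 − fm) = 5.587
fm = (5.587 − 1) / (6.4 − 1) = 0.85

0.85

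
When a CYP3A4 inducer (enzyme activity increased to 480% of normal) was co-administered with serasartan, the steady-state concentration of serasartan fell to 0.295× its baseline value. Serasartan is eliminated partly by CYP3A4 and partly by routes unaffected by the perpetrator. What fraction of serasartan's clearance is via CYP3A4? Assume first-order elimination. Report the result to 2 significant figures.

Call the CYP3A4 fraction fm. After the interaction, CL_new/CL_old = fm × 4.8 + (1 − fm).
Steady-state concentration ratio = 1 / (new CL fraction), so new CL fraction = 1 / 0.295 = 3.39.
fm × 4.8 + 1 − fm = 3.39  ⇒  fm × (4.8 − 1) = 2.39  ⇒  fm = 0.63.

0.63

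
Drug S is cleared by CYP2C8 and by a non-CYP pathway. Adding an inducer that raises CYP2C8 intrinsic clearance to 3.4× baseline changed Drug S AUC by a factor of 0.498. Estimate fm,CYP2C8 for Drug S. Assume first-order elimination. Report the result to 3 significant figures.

Let fm be the CYP2C8 fraction. New clearance relative to baseline = fm × 3.4 + (1 − fm).
AUC ratio = 1 / (new CL fraction), so new CL fraction = 1 / 0.498 = 2.008.
fm × 3.4 + 1 − fm = 2.008  ⇒  fm × (3.4 − 1) = 1.008  ⇒  fm = 0.420.

0.420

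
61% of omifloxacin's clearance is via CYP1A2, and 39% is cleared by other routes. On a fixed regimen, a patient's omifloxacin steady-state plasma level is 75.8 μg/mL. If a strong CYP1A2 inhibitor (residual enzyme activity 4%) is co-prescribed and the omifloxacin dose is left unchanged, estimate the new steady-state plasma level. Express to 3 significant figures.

183 μg/mL

CYP1A2: 0.61 × 0.04 = 0.0244
Other: 0.39 (unchanged)
CL_new/CL_old = 0.0244 + 0.39 = 0.4144.
New steady-state plasma level = baseline ÷ relative clearance = 75.8 / 0.4144 = 183 μg/mL.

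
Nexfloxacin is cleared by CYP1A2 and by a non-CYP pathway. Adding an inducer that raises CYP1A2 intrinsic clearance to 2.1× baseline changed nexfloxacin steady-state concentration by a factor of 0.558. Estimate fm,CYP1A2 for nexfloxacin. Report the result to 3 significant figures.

0.720

CL'/CL = 1 / 0.558 = 1.792
2.1·fm + (1 − fm) = 1.792
fm = (1.792 − 1) / (2.1 − 1) = 0.720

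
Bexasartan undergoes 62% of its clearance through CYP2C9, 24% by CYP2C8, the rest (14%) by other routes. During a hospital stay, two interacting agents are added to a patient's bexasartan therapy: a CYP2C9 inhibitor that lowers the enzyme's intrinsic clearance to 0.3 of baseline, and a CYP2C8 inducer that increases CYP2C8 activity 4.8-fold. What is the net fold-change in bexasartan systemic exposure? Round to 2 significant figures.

0.68

The CYP2C9 pathway (62% of clearance) drops to 0.3× activity: 0.62 × 0.3 = 0.186.
The CYP2C8 pathway (24% of clearance) increases to 4.8× activity: 0.24 × 4.8 = 1.152.
The remaining 14% of clearance is unaffected.
CL_new/CL_old = 0.186 + 1.152 + 0.14 = 1.478.
Net systemic exposure ratio = 1 / 1.478 = 0.68.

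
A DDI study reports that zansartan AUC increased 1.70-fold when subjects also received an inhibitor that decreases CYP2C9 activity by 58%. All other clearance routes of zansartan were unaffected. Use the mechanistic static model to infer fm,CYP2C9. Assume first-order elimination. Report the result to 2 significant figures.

Call the CYP2C9 fraction fm. After the interaction, CL_new/CL_old = fm × 0.42 + (1 − fm).
AUC ratio = 1 / (new CL fraction), so new CL fraction = 1 / 1.70 = 0.5882.
fm × 0.42 + 1 − fm = 0.5882  ⇒  fm × (0.42 − 1) = −0.4118  ⇒  fm = 0.71.

0.71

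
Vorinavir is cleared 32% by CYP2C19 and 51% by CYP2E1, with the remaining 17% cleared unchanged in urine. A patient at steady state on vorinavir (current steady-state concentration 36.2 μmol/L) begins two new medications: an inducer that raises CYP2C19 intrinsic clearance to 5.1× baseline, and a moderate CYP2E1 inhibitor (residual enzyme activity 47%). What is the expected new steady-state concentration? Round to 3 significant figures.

The CYP2C19 pathway (32% of clearance) is boosted to 5.1× activity: 0.32 × 5.1 = 1.632.
The CYP2E1 pathway (51% of clearance) falls to 0.47× activity: 0.51 × 0.47 = 0.2397.
The remaining 17% of clearance is unaffected.
CL_new/CL_old = 1.632 + 0.2397 + 0.17 = 2.0417.
Dividing the baseline by the relative clearance: 36.2 / 2.0417 = 17.7 μmol/L.

17.7 μmol/L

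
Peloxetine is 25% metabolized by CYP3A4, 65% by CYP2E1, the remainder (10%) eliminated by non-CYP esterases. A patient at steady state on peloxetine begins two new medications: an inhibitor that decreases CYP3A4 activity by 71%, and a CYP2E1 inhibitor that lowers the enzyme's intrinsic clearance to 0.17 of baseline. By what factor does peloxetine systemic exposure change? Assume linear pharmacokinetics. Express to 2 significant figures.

The CYP3A4 pathway (25% of clearance) falls to 0.29× activity: 0.25 × 0.29 = 0.0725.
The CYP2E1 pathway (65% of clearance) drops to 0.17× activity: 0.65 × 0.17 = 0.1105.
The remaining 10% of clearance is unaffected.
New clearance relative to baseline: 0.0725 + 0.1105 + 0.1 = 0.283.
Net systemic exposure ratio = 1 / 0.283 = 3.5.

3.5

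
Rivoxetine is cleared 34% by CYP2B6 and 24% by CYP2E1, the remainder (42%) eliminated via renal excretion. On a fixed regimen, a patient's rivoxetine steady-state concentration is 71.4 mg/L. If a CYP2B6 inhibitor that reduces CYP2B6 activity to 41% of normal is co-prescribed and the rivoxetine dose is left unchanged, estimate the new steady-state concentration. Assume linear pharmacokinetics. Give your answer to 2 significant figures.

CYP2B6: 0.34 × 0.41 = 0.1394
CYP2E1: 0.24 (unchanged)
Other: 0.42 (unchanged)
New clearance relative to baseline: 0.1394 + 0.24 + 0.42 = 0.7994.
Steady-state concentration ∝ 1/CL, so new value = 71.4 / 0.7994 = 89 mg/L.

89 mg/L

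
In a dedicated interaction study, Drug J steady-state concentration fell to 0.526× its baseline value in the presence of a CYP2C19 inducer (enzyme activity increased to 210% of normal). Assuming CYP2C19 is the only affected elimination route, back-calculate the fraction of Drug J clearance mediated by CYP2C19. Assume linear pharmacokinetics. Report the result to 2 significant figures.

Let x = fm,CYP2C19. Because steady-state concentration ∝ 1/CL, relative clearance rose to 1/0.526 = 1.901.
Only the CYP2C19 route changed, so 1.901 = x·2.1 + (1 − x), giving x = 0.82.

0.82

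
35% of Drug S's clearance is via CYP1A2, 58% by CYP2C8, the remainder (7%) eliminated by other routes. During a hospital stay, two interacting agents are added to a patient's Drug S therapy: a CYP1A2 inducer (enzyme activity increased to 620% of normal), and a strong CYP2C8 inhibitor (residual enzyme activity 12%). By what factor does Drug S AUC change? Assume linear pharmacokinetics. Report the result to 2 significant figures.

0.43

The CYP1A2 pathway (35% of clearance) is boosted to 6.2× activity: 0.35 × 6.2 = 2.17.
The CYP2C8 pathway (58% of clearance) is reduced to 0.12× activity: 0.58 × 0.12 = 0.0696.
Non-CYP routes (7%) are unchanged.
CL_new/CL_old = 2.17 + 0.0696 + 0.07 = 2.3096.
Net AUC ratio = 1 / 2.3096 = 0.43.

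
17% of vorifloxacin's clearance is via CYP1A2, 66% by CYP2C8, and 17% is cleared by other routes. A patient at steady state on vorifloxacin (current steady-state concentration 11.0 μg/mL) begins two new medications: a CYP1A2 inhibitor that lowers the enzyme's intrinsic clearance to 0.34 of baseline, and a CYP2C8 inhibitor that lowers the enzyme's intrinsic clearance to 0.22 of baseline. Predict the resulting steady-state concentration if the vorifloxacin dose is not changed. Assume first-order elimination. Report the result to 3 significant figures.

The CYP1A2 pathway (17% of clearance) is reduced to 0.34× activity: 0.17 × 0.34 = 0.0578.
The CYP2C8 pathway (66% of clearance) drops to 0.22× activity: 0.66 × 0.22 = 0.1452.
Non-CYP routes (17%) are unchanged.
Relative clearance = 0.0578 + 0.1452 + 0.17 = 0.373.
Steady-state concentration ∝ 1/CL: new value = 11.0 / 0.373 = 29.5 μg/mL.

29.5 μg/mL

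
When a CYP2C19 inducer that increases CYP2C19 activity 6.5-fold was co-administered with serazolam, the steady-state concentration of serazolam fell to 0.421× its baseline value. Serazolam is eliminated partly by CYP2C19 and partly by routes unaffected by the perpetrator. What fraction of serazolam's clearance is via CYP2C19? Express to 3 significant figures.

0.250

Let fm be the CYP2C19 fraction. New clearance relative to baseline = fm × 6.5 + (1 − fm).
Steady-state concentration ratio = 1 / (new CL fraction), so new CL fraction = 1 / 0.421 = 2.375.
fm × 6.5 + 1 − fm = 2.375  ⇒  fm × (6.5 − 1) = 1.375  ⇒  fm = 0.250.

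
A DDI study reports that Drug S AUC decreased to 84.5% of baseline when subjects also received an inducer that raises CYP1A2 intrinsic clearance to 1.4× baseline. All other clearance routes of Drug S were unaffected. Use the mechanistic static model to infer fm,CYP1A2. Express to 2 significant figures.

0.46

Let fm be the CYP1A2 fraction. New clearance relative to baseline = fm × 1.4 + (1 − fm).
AUC ratio = 1 / (new CL fraction), so new CL fraction = 1 / 0.845 = 1.183.
fm × 1.4 + 1 − fm = 1.183  ⇒  fm × (1.4 − 1) = 0.1834  ⇒  fm = 0.46.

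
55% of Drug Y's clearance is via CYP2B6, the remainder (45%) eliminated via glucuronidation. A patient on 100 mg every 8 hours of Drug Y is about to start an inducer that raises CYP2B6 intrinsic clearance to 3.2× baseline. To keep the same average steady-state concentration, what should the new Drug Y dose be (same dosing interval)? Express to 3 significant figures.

The CYP2B6 pathway (55% of clearance) increases to 3.2× activity: 0.55 × 3.2 = 1.76.
Non-CYP routes (45%) are unchanged.
Relative clearance = 1.76 + 0.45 = 2.21.
Css,avg = (dose rate)/CL, so holding Css fixed requires dose ∝ CL: 100 × 2.21 = 221 mg.

221 mg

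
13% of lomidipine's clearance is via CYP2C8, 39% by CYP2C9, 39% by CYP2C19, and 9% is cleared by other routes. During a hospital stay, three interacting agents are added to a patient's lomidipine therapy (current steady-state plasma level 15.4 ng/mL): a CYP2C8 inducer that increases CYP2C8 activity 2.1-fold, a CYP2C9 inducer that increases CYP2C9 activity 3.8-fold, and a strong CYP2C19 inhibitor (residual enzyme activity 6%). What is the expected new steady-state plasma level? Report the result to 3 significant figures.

8.24 ng/mL

The CYP2C8 pathway (13% of clearance) increases to 2.1× activity: 0.13 × 2.1 = 0.273.
The CYP2C9 pathway (39% of clearance) increases to 3.8× activity: 0.39 × 3.8 = 1.482.
The CYP2C19 pathway (39% of clearance) is reduced to 0.06× activity: 0.39 × 0.06 = 0.0234.
The remaining 9% of clearance is unaffected.
CL_new/CL_old = 0.273 + 1.482 + 0.0234 + 0.09 = 1.8684.
Steady-state plasma level ∝ 1/CL: new value = 15.4 / 1.8684 = 8.24 ng/mL.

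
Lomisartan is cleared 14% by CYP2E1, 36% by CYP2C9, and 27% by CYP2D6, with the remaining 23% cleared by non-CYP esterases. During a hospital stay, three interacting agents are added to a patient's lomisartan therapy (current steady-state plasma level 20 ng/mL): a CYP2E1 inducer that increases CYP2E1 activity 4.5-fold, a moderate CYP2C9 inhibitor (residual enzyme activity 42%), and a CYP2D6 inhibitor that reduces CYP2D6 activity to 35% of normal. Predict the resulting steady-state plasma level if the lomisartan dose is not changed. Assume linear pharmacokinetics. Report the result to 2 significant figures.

18 ng/mL

The CYP2E1 pathway (14% of clearance) increases to 4.5× activity: 0.14 × 4.5 = 0.63.
The CYP2C9 pathway (36% of clearance) drops to 0.42× activity: 0.36 × 0.42 = 0.1512.
The CYP2D6 pathway (27% of clearance) is reduced to 0.35× activity: 0.27 × 0.35 = 0.0945.
The remaining 23% of clearance is unaffected.
Relative clearance = 0.63 + 0.1512 + 0.0945 + 0.23 = 1.1057.
Dividing the baseline by the relative clearance: 20 / 1.1057 = 18 ng/mL.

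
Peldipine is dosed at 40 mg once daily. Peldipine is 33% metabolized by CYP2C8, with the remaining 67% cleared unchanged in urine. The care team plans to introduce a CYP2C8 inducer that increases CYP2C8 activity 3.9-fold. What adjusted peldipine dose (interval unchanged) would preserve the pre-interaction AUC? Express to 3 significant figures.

The CYP2C8 pathway (33% of clearance) increases to 3.9× activity: 0.33 × 3.9 = 1.287.
Non-CYP routes (67%) are unchanged.
CL_new/CL_old = 1.287 + 0.67 = 1.957.
Exposure is unchanged when dose changes in proportion to clearance. New dose = 40 mg × 1.957 = 78.3 mg.

78.3 mg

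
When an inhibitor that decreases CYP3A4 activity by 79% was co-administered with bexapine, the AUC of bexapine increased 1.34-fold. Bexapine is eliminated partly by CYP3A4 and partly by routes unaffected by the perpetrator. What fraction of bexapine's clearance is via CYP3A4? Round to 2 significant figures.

0.32

CL'/CL = 1 / 1.34 = 0.7463
0.21·fm + (1 − fm) = 0.7463
fm = (0.7463 − 1) / (0.21 − 1) = 0.32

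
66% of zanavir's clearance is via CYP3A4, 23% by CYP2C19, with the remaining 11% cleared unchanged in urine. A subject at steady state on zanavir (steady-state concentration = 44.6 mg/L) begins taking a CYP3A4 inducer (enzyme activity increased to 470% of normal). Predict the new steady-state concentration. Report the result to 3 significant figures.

The CYP3A4 pathway (66% of clearance) rises to 4.7× activity: 0.66 × 4.7 = 3.102.
CYP2C19 (23%) and the residual 11% are unaffected.
New clearance relative to baseline: 3.102 + 0.23 + 0.11 = 3.442.
Steady-state concentration ∝ 1/CL, so new value = 44.6 / 3.442 = 13.0 mg/L.

13.0 mg/L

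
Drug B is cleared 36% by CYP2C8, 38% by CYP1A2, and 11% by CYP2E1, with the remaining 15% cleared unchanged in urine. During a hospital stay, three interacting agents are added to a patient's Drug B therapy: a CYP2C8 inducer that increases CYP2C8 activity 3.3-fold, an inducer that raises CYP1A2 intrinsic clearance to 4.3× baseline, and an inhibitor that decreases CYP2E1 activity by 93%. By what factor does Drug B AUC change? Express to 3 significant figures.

0.336

The CYP2C8 pathway (36% of clearance) increases to 3.3× activity: 0.36 × 3.3 = 1.188.
The CYP1A2 pathway (38% of clearance) increases to 4.3× activity: 0.38 × 4.3 = 1.634.
The CYP2E1 pathway (11% of clearance) falls to 0.07× activity: 0.11 × 0.07 = 0.0077.
The remaining 15% of clearance is unaffected.
CL_new/CL_old = 1.188 + 1.634 + 0.0077 + 0.15 = 2.9797.
Because AUC varies inversely with clearance, the combined effect is 1 / 2.9797 = 0.336.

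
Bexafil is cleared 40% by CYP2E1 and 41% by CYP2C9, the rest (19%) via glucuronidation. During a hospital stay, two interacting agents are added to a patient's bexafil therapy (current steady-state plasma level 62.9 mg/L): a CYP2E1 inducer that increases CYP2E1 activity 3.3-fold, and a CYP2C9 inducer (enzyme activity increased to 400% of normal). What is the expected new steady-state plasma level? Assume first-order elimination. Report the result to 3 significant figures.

CYP2E1: 0.4 × 3.3 = 1.32
CYP2C9: 0.41 × 4 = 1.64
Other: 0.19 (unchanged)
New clearance relative to baseline: 1.32 + 1.64 + 0.19 = 3.15.
Dividing the baseline by the relative clearance: 62.9 / 3.15 = 20.0 mg/L.

20.0 mg/L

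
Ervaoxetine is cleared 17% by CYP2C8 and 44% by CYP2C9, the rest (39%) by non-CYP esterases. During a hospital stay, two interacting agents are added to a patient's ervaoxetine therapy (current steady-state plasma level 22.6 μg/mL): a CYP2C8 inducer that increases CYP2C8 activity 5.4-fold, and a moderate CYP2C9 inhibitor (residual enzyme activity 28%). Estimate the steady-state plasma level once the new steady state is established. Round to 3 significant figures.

The CYP2C8 pathway (17% of clearance) increases to 5.4× activity: 0.17 × 5.4 = 0.918.
The CYP2C9 pathway (44% of clearance) falls to 0.28× activity: 0.44 × 0.28 = 0.1232.
The remaining 39% of clearance is unaffected.
CL_new/CL_old = 0.918 + 0.1232 + 0.39 = 1.4312.
Steady-state plasma level ∝ 1/CL: new value = 22.6 / 1.4312 = 15.8 μg/mL.

15.8 μg/mL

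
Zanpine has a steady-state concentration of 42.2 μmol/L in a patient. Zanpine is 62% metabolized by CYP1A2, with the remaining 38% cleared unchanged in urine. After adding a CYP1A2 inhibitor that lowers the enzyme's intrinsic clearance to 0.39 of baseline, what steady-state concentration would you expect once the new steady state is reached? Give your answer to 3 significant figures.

CYP1A2: 0.62 × 0.39 = 0.2418
Other: 0.38 (unchanged)
New clearance relative to baseline: 0.2418 + 0.38 = 0.6218.
New steady-state concentration = baseline ÷ relative clearance = 42.2 / 0.6218 = 67.9 μmol/L.

67.9 μmol/L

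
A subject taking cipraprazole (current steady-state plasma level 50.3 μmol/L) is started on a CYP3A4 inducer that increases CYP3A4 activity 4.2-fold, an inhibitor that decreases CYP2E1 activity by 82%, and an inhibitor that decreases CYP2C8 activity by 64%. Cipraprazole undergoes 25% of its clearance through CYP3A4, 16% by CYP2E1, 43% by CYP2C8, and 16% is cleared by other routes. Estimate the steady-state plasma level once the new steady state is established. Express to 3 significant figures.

The CYP3A4 pathway (25% of clearance) rises to 4.2× activity: 0.25 × 4.2 = 1.05.
The CYP2E1 pathway (16% of clearance) is reduced to 0.18× activity: 0.16 × 0.18 = 0.0288.
The CYP2C8 pathway (43% of clearance) drops to 0.36× activity: 0.43 × 0.36 = 0.1548.
Non-CYP routes (16%) are unchanged.
CL_new/CL_old = 1.05 + 0.0288 + 0.1548 + 0.16 = 1.3936.
Steady-state plasma level ∝ 1/CL: new value = 50.3 / 1.3936 = 36.1 μmol/L.

36.1 μmol/L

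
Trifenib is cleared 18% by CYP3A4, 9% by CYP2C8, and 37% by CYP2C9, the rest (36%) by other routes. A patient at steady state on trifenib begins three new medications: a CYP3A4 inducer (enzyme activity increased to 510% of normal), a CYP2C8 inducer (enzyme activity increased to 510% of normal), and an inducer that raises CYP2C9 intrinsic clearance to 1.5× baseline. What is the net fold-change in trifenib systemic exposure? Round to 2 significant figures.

CYP3A4: 0.18 × 5.1 = 0.918
CYP2C8: 0.09 × 5.1 = 0.459
CYP2C9: 0.37 × 1.5 = 0.555
Other: 0.36 (unchanged)
New clearance relative to baseline: 0.918 + 0.459 + 0.555 + 0.36 = 2.292.
Systemic exposure ∝ 1/CL: fold-change = 1 / 2.292 = 0.44.

0.44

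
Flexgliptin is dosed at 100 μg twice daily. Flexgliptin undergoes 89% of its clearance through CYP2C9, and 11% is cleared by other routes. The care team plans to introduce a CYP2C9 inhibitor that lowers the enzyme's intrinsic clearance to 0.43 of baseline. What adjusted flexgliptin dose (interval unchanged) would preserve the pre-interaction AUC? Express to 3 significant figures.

CYP2C9: 0.89 × 0.43 = 0.3827
Other: 0.11 (unchanged)
Relative clearance = 0.3827 + 0.11 = 0.4927.
Css,avg = (dose rate)/CL, so holding Css fixed requires dose ∝ CL: 100 × 0.4927 = 49.3 μg.

49.3 μg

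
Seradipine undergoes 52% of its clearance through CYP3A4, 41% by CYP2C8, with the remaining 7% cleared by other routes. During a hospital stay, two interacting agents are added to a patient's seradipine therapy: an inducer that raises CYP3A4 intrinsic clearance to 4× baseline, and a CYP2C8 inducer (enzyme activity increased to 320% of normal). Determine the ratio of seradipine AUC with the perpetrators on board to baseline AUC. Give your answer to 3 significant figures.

0.289

The CYP3A4 pathway (52% of clearance) increases to 4× activity: 0.52 × 4 = 2.08.
The CYP2C8 pathway (41% of clearance) increases to 3.2× activity: 0.41 × 3.2 = 1.312.
Non-CYP routes (7%) are unchanged.
CL_new/CL_old = 2.08 + 1.312 + 0.07 = 3.462.
AUC ∝ 1/CL: fold-change = 1 / 3.462 = 0.289.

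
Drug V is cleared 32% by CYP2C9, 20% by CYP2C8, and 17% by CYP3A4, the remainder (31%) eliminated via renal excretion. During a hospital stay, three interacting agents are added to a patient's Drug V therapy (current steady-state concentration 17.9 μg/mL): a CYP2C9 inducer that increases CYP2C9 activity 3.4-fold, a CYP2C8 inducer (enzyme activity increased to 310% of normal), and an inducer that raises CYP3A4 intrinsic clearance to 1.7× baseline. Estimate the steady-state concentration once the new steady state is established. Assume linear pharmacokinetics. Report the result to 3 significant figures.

The CYP2C9 pathway (32% of clearance) increases to 3.4× activity: 0.32 × 3.4 = 1.088.
The CYP2C8 pathway (20% of clearance) rises to 3.1× activity: 0.2 × 3.1 = 0.62.
The CYP3A4 pathway (17% of clearance) rises to 1.7× activity: 0.17 × 1.7 = 0.289.
The remaining 31% of clearance is unaffected.
Relative clearance = 1.088 + 0.62 + 0.289 + 0.31 = 2.307.
Dividing the baseline by the relative clearance: 17.9 / 2.307 = 7.76 μg/mL.

7.76 μg/mL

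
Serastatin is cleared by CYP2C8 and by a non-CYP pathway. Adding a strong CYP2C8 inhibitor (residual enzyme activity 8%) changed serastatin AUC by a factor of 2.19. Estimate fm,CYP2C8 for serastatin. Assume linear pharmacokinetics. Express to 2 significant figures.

0.59

Call the CYP2C8 fraction fm. After the interaction, CL_new/CL_old = fm × 0.08 + (1 − fm).
AUC ratio = 1 / (new CL fraction), so new CL fraction = 1 / 2.19 = 0.4566.
fm × 0.08 + 1 − fm = 0.4566  ⇒  fm × (0.08 − 1) = −0.5434  ⇒  fm = 0.59.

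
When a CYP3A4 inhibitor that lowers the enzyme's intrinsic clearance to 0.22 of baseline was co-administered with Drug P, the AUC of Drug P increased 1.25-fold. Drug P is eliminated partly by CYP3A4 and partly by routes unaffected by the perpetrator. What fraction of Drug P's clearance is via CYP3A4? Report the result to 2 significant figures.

0.26

CL'/CL = 1 / 1.25 = 0.8
0.22·fm + (1 − fm) = 0.8
fm = (0.8 − 1) / (0.22 − 1) = 0.26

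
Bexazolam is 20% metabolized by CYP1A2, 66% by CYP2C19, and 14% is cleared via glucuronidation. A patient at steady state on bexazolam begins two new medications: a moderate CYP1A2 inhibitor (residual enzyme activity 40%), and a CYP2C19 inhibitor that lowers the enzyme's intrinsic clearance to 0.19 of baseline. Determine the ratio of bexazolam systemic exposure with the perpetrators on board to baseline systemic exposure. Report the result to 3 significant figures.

The CYP1A2 pathway (20% of clearance) is reduced to 0.4× activity: 0.2 × 0.4 = 0.08.
The CYP2C19 pathway (66% of clearance) falls to 0.19× activity: 0.66 × 0.19 = 0.1254.
Non-CYP routes (14%) are unchanged.
New clearance relative to baseline: 0.08 + 0.1254 + 0.14 = 0.3454.
Net systemic exposure ratio = 1 / 0.3454 = 2.90.

2.90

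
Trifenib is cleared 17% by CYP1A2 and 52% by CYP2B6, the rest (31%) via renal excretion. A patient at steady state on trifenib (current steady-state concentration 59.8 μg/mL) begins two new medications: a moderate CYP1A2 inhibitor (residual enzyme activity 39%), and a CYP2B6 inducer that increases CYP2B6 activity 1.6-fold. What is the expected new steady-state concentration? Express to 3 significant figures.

CYP1A2: 0.17 × 0.39 = 0.0663
CYP2B6: 0.52 × 1.6 = 0.832
Other: 0.31 (unchanged)
New clearance relative to baseline: 0.0663 + 0.832 + 0.31 = 1.2083.
New steady-state concentration = 59.8 / 1.2083 = 49.5 μg/mL (concentration scales inversely with clearance).

49.5 μg/mL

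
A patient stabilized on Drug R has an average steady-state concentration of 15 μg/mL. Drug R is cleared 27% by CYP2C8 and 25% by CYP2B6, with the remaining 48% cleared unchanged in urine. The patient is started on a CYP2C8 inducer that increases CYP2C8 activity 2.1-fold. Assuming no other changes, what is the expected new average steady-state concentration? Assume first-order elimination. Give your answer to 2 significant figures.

12 μg/mL

The CYP2C8 pathway (27% of clearance) increases to 2.1× activity: 0.27 × 2.1 = 0.567.
CYP2B6 (25%) and the residual 48% are unaffected.
CL_new/CL_old = 0.567 + 0.25 + 0.48 = 1.297.
With dosing unchanged, average steady-state concentration scales as 1/CL: 15 / 1.297 = 12 μg/mL.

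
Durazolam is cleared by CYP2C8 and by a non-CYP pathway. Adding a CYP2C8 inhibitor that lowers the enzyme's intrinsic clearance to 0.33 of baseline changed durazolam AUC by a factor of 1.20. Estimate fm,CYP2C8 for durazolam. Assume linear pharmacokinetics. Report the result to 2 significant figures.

Write x for the fraction cleared via CYP2C8. The observed AUC change means clearance fell to 1/1.20 = 0.8333 of baseline.
Setting x·0.33 + (1 − x) = 0.8333 and solving: x = (0.8333 − 1)/(0.33 − 1) = 0.25.

0.25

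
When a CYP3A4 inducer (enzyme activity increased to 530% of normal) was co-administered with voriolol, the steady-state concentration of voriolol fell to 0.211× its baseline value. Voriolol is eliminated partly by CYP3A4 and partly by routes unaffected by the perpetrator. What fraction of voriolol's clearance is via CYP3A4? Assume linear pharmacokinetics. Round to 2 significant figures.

CL'/CL = 1 / 0.211 = 4.739
5.3·fm + (1 − fm) = 4.739
fm = (4.739 − 1) / (5.3 − 1) = 0.87

0.87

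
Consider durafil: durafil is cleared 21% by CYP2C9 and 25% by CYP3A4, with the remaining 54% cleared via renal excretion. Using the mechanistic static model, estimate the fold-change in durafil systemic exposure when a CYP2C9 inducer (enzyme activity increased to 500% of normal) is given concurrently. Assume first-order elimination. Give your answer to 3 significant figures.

CYP2C9: 0.21 × 5 = 1.05
CYP3A4: 0.25 (unchanged)
Other: 0.54 (unchanged)
New clearance relative to baseline: 1.05 + 0.25 + 0.54 = 1.84.
Systemic exposure ratio = CL_old/CL_new = 1 / 1.84 = 0.543.

0.543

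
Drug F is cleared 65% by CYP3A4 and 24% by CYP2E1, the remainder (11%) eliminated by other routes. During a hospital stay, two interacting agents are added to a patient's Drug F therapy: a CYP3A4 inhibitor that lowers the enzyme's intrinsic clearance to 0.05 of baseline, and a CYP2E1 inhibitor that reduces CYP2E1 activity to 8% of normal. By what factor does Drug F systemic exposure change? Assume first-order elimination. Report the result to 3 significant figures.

6.18

The CYP3A4 pathway (65% of clearance) drops to 0.05× activity: 0.65 × 0.05 = 0.0325.
The CYP2E1 pathway (24% of clearance) drops to 0.08× activity: 0.24 × 0.08 = 0.0192.
Non-CYP routes (11%) are unchanged.
CL_new/CL_old = 0.0325 + 0.0192 + 0.11 = 0.1617.
Net systemic exposure ratio = 1 / 0.1617 = 6.18.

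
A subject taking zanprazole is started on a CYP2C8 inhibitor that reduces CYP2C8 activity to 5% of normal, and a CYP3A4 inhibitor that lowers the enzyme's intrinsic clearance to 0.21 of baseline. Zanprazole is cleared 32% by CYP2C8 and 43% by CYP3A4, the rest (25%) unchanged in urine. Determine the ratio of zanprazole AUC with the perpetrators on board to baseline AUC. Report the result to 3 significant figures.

2.81

The CYP2C8 pathway (32% of clearance) falls to 0.05× activity: 0.32 × 0.05 = 0.016.
The CYP3A4 pathway (43% of clearance) drops to 0.21× activity: 0.43 × 0.21 = 0.0903.
Non-CYP routes (25%) are unchanged.
Relative clearance = 0.016 + 0.0903 + 0.25 = 0.3563.
Net AUC ratio = 1 / 0.3563 = 2.81.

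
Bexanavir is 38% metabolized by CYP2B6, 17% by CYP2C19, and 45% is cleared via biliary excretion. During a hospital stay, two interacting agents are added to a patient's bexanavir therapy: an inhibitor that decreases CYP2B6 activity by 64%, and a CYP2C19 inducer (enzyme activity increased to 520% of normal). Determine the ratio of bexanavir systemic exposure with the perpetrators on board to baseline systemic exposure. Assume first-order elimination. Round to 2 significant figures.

0.68

The CYP2B6 pathway (38% of clearance) is reduced to 0.36× activity: 0.38 × 0.36 = 0.1368.
The CYP2C19 pathway (17% of clearance) is boosted to 5.2× activity: 0.17 × 5.2 = 0.884.
Non-CYP routes (45%) are unchanged.
New clearance relative to baseline: 0.1368 + 0.884 + 0.45 = 1.4708.
Systemic exposure ∝ 1/CL: fold-change = 1 / 1.4708 = 0.68.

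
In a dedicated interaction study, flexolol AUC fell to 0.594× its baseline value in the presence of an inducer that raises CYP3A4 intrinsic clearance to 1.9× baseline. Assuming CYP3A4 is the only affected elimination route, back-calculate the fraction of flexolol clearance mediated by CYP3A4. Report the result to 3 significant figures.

0.759

Let x = fm,CYP3A4. Because AUC ∝ 1/CL, relative clearance rose to 1/0.594 = 1.684.
Only the CYP3A4 route changed, so 1.684 = x·1.9 + (1 − x), giving x = 0.759.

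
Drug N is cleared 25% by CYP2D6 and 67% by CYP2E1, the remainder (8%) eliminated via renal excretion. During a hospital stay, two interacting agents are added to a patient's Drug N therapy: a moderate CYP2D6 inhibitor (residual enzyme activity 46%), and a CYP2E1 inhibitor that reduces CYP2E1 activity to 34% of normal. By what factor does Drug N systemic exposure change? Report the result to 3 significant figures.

2.37

CYP2D6: 0.25 × 0.46 = 0.115
CYP2E1: 0.67 × 0.34 = 0.2278
Other: 0.08 (unchanged)
New clearance relative to baseline: 0.115 + 0.2278 + 0.08 = 0.4228.
Systemic exposure ∝ 1/CL: fold-change = 1 / 0.4228 = 2.37.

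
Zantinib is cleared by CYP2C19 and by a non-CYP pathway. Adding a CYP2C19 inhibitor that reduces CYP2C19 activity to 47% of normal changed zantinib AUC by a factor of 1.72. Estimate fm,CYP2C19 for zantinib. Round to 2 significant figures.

Call the CYP2C19 fraction fm. After the interaction, CL_new/CL_old = fm × 0.47 + (1 − fm).
AUC ratio = 1 / (new CL fraction), so new CL fraction = 1 / 1.72 = 0.5814.
fm × 0.47 + 1 − fm = 0.5814  ⇒  fm × (0.47 − 1) = −0.4186  ⇒  fm = 0.79.

0.79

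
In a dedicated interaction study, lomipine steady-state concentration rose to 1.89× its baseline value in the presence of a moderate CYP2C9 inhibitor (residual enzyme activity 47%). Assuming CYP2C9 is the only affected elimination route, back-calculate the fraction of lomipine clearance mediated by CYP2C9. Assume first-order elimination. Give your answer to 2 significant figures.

0.89

Write x for the fraction cleared via CYP2C9. The observed steady-state concentration change means clearance fell to 1/1.89 = 0.5291 of baseline.
Only the CYP2C9 route changed, so 0.5291 = x·0.47 + (1 − x), giving x = 0.89.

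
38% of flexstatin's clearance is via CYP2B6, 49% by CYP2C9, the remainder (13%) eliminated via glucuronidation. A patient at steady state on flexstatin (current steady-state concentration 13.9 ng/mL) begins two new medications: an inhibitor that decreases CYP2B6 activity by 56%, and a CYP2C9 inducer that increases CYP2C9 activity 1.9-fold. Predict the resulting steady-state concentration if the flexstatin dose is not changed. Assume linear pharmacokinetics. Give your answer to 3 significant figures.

The CYP2B6 pathway (38% of clearance) falls to 0.44× activity: 0.38 × 0.44 = 0.1672.
The CYP2C9 pathway (49% of clearance) is boosted to 1.9× activity: 0.49 × 1.9 = 0.931.
Non-CYP routes (13%) are unchanged.
New clearance relative to baseline: 0.1672 + 0.931 + 0.13 = 1.2282.
New steady-state concentration = 13.9 / 1.2282 = 11.3 ng/mL (concentration scales inversely with clearance).

11.3 ng/mL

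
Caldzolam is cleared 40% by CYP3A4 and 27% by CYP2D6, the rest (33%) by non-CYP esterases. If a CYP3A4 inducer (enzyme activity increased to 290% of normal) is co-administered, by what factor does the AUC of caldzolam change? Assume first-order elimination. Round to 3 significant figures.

0.568

CYP3A4: 0.4 × 2.9 = 1.16
CYP2D6: 0.27 (unchanged)
Other: 0.33 (unchanged)
Relative clearance = 1.16 + 0.27 + 0.33 = 1.76.
AUC is inversely proportional to clearance, so the fold-change is 1 / 1.76 = 0.568.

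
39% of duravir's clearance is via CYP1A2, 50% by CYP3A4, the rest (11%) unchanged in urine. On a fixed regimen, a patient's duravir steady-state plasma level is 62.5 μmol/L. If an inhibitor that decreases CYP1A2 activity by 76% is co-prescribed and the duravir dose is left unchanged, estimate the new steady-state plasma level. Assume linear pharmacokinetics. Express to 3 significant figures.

CYP1A2: 0.39 × 0.24 = 0.0936
CYP3A4: 0.5 (unchanged)
Other: 0.11 (unchanged)
CL_new/CL_old = 0.0936 + 0.5 + 0.11 = 0.7036.
New steady-state plasma level = baseline ÷ relative clearance = 62.5 / 0.7036 = 88.8 μmol/L.

88.8 μmol/L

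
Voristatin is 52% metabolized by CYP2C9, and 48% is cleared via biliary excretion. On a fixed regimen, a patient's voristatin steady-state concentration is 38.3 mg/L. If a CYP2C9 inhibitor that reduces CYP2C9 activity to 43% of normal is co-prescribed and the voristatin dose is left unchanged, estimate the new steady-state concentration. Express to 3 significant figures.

CYP2C9: 0.52 × 0.43 = 0.2236
Other: 0.48 (unchanged)
CL_new/CL_old = 0.2236 + 0.48 = 0.7036.
New steady-state concentration = baseline ÷ relative clearance = 38.3 / 0.7036 = 54.4 mg/L.

54.4 mg/L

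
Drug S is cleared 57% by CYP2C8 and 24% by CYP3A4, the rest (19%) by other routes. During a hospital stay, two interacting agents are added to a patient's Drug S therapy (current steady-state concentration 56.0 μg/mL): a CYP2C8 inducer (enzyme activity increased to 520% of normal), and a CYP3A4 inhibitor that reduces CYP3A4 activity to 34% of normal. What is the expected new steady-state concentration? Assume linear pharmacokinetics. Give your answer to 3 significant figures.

The CYP2C8 pathway (57% of clearance) increases to 5.2× activity: 0.57 × 5.2 = 2.964.
The CYP3A4 pathway (24% of clearance) drops to 0.34× activity: 0.24 × 0.34 = 0.0816.
The remaining 19% of clearance is unaffected.
Relative clearance = 2.964 + 0.0816 + 0.19 = 3.2356.
Dividing the baseline by the relative clearance: 56.0 / 3.2356 = 17.3 μg/mL.

17.3 μg/mL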